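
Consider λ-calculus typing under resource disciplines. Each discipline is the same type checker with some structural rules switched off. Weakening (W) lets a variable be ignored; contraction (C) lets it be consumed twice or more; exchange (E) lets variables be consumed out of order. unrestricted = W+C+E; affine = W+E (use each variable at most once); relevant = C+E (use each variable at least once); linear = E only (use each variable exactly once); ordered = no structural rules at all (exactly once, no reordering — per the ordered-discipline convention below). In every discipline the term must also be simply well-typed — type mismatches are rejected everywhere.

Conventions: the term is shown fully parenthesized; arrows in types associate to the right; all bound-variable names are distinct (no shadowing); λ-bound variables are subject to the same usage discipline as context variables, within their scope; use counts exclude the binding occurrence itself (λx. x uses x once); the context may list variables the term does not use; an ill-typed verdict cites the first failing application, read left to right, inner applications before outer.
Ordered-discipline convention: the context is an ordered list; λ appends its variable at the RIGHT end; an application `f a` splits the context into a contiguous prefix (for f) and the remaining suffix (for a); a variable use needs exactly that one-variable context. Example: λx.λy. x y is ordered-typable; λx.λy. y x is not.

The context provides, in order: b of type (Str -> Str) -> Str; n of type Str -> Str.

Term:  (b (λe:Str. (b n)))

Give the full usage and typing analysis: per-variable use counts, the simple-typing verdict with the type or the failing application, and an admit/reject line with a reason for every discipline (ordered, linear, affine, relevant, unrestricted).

counts: b=2; n=1; e (λ-bound)=0
use order (left to right): b, b, n
typing: the term checks, with type Str
ordered: ✗, b ×2 used more than once (contraction); e left unused
linear: ✗, b ×2 used more than once (contraction); e left unused
affine: ✗, b ×2 used more than once (contraction)
relevant: ✗, e left unused
unrestricted: ✓, simply typable at Str; W, C, E all held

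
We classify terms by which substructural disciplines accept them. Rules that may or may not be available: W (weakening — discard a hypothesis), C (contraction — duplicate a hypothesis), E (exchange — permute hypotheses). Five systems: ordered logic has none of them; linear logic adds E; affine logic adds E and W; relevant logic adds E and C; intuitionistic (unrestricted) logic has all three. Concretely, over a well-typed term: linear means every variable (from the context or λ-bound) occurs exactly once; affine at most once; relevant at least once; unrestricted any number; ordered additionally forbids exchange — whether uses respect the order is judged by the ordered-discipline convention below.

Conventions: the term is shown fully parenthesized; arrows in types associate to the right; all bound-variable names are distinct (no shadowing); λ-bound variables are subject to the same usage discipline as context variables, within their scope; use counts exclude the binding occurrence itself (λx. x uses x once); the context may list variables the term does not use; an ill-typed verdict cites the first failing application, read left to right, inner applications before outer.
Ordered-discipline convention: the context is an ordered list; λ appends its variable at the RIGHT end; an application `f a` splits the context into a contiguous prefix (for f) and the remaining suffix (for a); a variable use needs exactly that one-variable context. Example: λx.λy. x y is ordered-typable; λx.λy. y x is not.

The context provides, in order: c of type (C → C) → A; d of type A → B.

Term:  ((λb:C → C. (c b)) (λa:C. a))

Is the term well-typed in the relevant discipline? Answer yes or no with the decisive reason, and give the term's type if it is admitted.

no — needs weakening: d unused
usage: c=1, d=0, b (bound)=1, a (bound)=1
left-to-right use order: c, b, a
typing: well-typed — term : A
summary: ordered ✗, linear ✗, affine ✓, relevant ✗, unrestricted ✓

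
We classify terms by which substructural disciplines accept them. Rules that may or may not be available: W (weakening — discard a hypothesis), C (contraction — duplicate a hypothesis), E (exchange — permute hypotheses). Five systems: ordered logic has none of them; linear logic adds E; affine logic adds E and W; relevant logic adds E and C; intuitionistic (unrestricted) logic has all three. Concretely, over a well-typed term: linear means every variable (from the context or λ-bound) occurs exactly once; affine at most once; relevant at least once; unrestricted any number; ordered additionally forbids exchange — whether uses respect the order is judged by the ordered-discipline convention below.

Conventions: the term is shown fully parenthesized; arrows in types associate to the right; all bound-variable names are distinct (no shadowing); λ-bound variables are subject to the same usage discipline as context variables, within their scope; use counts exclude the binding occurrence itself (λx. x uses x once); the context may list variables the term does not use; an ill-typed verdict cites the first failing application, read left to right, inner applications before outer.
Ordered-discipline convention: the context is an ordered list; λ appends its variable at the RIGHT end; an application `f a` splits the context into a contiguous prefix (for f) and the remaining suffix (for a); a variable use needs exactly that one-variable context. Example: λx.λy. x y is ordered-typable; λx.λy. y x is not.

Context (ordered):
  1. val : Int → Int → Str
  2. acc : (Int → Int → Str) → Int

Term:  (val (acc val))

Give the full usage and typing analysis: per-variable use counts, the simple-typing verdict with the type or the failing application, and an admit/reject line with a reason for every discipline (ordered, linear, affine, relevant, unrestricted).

counts: val: 2, acc: 1
left-to-right use order: val, acc, val
typing: well-typed at Int → Str
ordered ✗ (repeated use of val ×2)
linear ✗ (repeated use of val ×2)
affine ✗ (repeated use of val ×2)
relevant ✓ (none of val, acc goes unused)
unrestricted ✓ (type-checks (Int → Str) and nothing is barred)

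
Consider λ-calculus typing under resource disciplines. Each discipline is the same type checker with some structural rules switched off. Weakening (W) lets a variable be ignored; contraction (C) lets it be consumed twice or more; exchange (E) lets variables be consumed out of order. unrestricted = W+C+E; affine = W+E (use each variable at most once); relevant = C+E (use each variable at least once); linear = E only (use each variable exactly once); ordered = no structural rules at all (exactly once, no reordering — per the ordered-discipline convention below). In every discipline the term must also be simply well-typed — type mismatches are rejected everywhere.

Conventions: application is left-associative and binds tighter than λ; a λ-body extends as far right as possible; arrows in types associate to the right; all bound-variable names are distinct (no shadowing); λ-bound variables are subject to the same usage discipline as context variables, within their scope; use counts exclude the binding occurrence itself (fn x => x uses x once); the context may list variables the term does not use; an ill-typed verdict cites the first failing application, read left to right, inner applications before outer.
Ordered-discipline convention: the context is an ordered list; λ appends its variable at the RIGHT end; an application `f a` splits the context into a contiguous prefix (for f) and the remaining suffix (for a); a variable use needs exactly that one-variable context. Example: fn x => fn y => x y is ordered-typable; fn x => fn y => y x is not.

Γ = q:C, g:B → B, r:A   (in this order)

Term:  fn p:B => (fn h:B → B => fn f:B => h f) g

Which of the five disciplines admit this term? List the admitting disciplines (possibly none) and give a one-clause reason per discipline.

admitting disciplines: affine, unrestricted
usage: q ×0; g ×1; r ×0; p (bound) ×0; h (bound) ×1; f (bound) ×1
uses in reading order: h, f, g
typing: ✓ — B → B → B
ordered: ✗, needs weakening: q, r, p unused
linear: ✗, needs weakening: q, r, p unused
affine: ✓, at most one use each (q, g, r, p, h, f)
relevant: ✗, needs weakening: q, r, p unused
unrestricted: ✓, typability at B → B → B is all that's needed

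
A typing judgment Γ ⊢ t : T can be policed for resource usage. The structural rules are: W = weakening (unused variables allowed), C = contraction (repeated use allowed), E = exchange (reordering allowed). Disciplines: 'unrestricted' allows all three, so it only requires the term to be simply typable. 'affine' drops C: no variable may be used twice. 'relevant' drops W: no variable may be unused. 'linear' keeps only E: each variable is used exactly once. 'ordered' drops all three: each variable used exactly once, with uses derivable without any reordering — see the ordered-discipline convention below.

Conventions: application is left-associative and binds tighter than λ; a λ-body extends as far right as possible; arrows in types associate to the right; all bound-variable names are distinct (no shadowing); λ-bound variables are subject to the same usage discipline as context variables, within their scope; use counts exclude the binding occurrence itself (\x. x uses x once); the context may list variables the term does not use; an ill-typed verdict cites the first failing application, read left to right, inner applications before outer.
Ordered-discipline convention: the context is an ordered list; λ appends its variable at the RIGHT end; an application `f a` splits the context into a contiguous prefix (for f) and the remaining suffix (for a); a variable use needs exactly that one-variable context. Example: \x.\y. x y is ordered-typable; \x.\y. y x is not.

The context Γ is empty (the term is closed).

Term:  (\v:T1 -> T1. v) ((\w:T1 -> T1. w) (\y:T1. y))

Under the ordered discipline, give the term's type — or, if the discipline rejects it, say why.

term : T1 -> T1
counts: v (λ-bound)=1; w (λ-bound)=1; y (λ-bound)=1
left-to-right use order: v, w, y
typing: well-typed — term : T1 -> T1
per-discipline verdicts: ordered ✓ · linear ✓ · affine ✓ · relevant ✓ · unrestricted ✓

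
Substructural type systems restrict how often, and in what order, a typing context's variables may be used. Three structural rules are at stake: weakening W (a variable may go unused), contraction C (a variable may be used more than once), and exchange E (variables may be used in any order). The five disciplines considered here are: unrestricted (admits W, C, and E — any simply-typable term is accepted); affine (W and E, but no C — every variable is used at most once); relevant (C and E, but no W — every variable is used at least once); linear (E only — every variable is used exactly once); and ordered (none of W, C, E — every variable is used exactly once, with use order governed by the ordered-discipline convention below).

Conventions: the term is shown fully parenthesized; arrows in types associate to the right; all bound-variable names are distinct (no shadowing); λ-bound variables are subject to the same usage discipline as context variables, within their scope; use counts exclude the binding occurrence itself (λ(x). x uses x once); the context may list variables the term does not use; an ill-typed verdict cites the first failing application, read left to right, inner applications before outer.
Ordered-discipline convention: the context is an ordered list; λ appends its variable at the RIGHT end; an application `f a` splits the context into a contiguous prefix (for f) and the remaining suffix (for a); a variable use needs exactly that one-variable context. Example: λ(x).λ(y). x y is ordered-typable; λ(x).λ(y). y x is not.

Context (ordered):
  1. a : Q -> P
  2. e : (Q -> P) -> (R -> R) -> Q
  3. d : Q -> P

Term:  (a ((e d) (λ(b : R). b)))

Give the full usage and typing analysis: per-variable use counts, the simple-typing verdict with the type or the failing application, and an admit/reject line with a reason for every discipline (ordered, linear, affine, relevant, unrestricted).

use counts: a ×1; e ×1; d ×1; b (λ-bound) ×1
uses in reading order: a, e, d, b
typing: well-typed — term : P
ordered ✓ (single-use (a, e, d, b), ordered derivation ok)
linear ✓ (single use per variable (a, e, d, b))
affine ✓ (a, e, d, b: no repeats, contraction unneeded)
relevant ✓ (none of a, e, d, b goes unused)
unrestricted ✓ (type-checks (P) and nothing is barred)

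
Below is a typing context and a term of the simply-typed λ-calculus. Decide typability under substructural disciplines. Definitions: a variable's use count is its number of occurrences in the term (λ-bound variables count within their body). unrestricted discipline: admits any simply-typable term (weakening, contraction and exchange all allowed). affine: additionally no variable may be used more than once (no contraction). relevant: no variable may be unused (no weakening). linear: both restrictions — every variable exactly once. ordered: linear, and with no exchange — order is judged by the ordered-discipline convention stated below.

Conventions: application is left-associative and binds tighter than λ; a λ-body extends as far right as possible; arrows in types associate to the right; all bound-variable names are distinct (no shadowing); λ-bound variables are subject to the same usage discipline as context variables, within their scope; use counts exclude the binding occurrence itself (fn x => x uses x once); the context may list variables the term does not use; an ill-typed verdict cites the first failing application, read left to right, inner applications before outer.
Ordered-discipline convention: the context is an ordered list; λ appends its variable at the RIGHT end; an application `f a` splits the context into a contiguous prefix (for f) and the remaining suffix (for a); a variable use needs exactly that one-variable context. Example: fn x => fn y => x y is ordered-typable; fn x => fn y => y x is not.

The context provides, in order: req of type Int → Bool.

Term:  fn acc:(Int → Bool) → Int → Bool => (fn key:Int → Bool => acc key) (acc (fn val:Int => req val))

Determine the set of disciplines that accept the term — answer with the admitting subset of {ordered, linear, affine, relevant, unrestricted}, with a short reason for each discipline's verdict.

admitted in: relevant, unrestricted
usage: req ×1; acc (λ-bound) ×2; key (λ-bound) ×1; val (λ-bound) ×1
left-to-right use order: acc, key, acc, req, val
typing: well-typed at ((Int → Bool) → Int → Bool) → Int → Bool
ordered: ✗, repeated use of acc ×2
linear: ✗, repeated use of acc ×2
affine: ✗, repeated use of acc ×2
relevant: ✓, at least one use each (req, acc, key, val)
unrestricted: ✓, simply typable at ((Int → Bool) → Int → Bool) → Int → Bool; W, C, E all held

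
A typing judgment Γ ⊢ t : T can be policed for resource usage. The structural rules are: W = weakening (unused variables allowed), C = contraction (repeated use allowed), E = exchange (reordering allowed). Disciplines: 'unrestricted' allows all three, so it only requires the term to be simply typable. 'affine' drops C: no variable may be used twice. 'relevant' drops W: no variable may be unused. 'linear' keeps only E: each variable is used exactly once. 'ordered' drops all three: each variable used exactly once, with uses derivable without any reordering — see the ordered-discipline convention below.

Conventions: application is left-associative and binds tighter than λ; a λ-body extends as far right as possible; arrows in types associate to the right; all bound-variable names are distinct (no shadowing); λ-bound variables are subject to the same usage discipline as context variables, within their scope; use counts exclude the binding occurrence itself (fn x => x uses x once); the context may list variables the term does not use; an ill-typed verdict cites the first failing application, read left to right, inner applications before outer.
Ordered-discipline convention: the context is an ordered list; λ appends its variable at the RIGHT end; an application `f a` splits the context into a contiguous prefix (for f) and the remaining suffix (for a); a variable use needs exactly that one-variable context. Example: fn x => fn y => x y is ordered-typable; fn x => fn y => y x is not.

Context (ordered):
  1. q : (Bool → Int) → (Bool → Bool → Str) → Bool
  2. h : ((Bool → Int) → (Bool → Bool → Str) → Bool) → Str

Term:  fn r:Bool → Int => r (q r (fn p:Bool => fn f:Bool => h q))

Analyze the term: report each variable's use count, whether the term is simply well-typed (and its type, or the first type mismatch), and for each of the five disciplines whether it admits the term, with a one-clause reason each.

variable uses: q=2; h=1; r (bound)=2; p (bound)=0; f (bound)=0
use order (left to right): r, q, r, h, q
typing: the term checks, with type (Bool → Int) → Int
ordered: ✗, q ×2, r ×2 used more than once (contraction); p, f left unused
linear: ✗, q ×2, r ×2 used more than once (contraction); p, f left unused
affine: ✗, q ×2, r ×2 used more than once (contraction)
relevant: ✗, p, f left unused
unrestricted: ✓, well-typed at (Bool → Int) → Int; no restrictions here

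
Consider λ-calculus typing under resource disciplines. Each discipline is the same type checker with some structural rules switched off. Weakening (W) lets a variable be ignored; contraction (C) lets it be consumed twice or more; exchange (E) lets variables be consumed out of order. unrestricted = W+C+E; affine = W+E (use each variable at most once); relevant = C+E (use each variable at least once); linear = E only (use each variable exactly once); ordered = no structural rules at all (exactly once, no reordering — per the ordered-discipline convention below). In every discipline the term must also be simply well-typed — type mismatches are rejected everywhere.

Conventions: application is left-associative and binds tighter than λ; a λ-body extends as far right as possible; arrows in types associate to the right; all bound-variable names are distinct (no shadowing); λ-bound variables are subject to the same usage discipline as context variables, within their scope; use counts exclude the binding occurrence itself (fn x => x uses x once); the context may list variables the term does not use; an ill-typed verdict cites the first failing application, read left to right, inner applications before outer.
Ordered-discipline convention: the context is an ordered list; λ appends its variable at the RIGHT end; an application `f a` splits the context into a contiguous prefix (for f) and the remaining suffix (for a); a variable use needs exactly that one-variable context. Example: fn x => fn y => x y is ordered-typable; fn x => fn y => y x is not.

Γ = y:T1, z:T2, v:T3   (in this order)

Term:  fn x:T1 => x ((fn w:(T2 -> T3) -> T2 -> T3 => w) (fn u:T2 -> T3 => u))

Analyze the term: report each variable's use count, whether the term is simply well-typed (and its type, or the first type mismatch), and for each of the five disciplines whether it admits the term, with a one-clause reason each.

counts: y: 0×, z: 0×, v: 0×, x (bound): 1×, w (bound): 1×, u (bound): 1×
use order (left to right): x, w, u
typing: ill-typed: can't apply a value of type T1
ordered: ✗, fails simple typing
linear: ✗, a type mismatch blocks all five
affine: ✗, the type mismatch rejects it
relevant: ✗, not simply typable
unrestricted: ✗, fails simple typing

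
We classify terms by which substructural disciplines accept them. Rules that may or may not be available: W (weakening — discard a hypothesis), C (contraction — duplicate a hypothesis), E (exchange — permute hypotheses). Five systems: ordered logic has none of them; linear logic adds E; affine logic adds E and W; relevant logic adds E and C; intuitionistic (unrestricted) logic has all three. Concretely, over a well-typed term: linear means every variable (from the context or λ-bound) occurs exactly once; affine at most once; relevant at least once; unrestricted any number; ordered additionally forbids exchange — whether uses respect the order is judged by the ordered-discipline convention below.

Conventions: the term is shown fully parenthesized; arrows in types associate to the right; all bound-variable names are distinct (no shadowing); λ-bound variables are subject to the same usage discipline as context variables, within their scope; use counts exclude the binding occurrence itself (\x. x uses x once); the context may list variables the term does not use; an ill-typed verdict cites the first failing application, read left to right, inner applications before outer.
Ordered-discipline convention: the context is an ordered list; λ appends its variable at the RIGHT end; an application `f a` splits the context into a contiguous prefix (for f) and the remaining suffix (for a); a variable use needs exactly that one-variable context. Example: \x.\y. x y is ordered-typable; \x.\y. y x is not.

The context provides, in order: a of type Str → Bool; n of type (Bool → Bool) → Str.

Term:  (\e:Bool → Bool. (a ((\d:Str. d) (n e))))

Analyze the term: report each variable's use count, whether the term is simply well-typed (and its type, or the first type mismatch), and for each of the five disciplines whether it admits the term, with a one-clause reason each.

counts: a=1, n=1, e (λ-bound)=1, d (λ-bound)=1
order of uses: a, d, n, e
typing: the term checks, with type (Bool → Bool) → Bool
ordered ✓ (single-use (a, n, e, d), ordered derivation ok)
linear ✓ (each of a, n, e, d used exactly once)
affine ✓ (no duplicate uses among a, n, e, d)
relevant ✓ (a, n, e, d: all used, weakening unneeded)
unrestricted ✓ (simply typable at (Bool → Bool) → Bool; W, C, E all held)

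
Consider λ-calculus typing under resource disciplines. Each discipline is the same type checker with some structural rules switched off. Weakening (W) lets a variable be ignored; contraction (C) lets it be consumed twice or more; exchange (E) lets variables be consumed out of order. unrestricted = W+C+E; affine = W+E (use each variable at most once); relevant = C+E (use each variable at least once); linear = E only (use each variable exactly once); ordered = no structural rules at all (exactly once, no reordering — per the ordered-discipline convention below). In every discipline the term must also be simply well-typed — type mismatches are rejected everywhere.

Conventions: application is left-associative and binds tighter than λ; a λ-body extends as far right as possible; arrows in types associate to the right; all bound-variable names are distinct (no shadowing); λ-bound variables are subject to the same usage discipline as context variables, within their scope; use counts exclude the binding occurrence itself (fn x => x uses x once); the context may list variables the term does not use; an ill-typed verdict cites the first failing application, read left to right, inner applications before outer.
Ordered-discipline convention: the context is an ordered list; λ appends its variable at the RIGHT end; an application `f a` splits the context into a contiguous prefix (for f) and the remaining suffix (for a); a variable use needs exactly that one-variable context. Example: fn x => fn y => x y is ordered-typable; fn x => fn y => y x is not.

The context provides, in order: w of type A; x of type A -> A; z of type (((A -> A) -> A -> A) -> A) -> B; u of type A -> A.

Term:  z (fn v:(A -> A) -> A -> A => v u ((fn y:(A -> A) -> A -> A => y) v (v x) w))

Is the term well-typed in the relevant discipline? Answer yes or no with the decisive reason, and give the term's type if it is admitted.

yes — at least one use each (w, x, z, u, v, y); term : B
counts: w ×1, x ×1, z ×1, u ×1, v [bound] ×3, y [bound] ×1
use order (left to right): z, v, u, y, v, v, x, w
typing: well-typed at B
per-discipline verdicts: ordered ✗; linear ✗; affine ✗; relevant ✓; unrestricted ✓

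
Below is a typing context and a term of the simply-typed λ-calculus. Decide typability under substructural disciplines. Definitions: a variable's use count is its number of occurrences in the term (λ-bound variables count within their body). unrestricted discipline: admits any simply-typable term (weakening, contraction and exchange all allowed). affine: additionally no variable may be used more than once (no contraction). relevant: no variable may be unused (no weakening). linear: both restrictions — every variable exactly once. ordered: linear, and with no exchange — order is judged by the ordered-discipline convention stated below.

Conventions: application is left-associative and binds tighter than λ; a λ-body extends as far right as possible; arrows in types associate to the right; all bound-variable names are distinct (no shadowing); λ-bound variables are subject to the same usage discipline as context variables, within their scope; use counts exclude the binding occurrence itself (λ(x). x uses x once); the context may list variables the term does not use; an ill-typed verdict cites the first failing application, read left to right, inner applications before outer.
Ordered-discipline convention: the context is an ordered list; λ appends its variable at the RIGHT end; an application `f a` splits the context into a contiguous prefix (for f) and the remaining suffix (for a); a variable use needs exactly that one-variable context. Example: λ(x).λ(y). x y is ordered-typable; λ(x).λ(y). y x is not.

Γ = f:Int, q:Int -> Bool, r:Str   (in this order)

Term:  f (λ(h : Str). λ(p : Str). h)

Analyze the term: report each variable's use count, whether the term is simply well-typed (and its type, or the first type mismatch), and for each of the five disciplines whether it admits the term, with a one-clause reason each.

use counts: f=1, q=0, r=0, h (bound)=1, p (bound)=0
left-to-right use order: f, h
typing: ill-typed: non-function type Int applied to an argument
ordered ✗ (not simply typable)
linear ✗ (fails simple typing)
affine ✗ (a type mismatch blocks all five)
relevant ✗ (the type mismatch rejects it)
unrestricted ✗ (not simply typable)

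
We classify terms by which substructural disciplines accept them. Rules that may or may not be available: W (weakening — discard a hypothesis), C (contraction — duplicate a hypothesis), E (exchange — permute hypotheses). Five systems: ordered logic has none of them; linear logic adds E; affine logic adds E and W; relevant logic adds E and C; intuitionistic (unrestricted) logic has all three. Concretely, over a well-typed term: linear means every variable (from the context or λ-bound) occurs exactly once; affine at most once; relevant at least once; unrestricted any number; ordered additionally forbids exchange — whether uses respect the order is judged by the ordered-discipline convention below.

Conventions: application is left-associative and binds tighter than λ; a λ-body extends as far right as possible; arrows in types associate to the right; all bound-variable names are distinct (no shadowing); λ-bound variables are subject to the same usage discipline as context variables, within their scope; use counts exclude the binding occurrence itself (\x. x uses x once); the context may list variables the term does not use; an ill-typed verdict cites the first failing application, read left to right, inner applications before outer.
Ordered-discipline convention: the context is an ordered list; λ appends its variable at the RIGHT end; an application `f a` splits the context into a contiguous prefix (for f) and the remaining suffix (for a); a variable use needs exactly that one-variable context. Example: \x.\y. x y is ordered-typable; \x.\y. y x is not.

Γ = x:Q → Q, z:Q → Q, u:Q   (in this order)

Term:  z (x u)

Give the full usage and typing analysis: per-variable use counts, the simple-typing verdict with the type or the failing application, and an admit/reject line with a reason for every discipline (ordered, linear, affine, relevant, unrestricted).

counts: x=1; z=1; u=1
left-to-right use order: z, x, u
typing: well-typed — term : Q
ordered: ✗ — no contiguous prefix/suffix split fits z, x, u
linear: ✓ — single use per variable (x, z, u)
affine: ✓ — x, z, u: no repeats, contraction unneeded
relevant: ✓ — every one of x, z, u appears
unrestricted: ✓ — type-checks (Q) and nothing is barred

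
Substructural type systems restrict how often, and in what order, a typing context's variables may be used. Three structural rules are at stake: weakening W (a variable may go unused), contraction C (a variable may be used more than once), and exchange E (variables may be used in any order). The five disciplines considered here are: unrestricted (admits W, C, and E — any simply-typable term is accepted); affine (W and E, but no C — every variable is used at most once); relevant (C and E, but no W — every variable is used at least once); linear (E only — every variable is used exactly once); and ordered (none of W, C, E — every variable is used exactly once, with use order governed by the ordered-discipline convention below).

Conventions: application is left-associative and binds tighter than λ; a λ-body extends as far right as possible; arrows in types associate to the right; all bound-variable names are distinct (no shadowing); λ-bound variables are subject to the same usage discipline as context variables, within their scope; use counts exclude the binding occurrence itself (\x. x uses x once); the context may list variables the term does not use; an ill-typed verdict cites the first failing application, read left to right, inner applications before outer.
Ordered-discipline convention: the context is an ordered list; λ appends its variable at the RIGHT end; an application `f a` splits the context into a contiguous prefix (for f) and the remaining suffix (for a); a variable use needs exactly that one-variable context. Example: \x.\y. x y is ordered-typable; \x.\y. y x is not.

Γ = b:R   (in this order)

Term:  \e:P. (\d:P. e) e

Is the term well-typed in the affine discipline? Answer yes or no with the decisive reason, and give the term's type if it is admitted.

no — uses contraction: e ×2
counts: b: 0×, e (λ-bound): 2×, d (λ-bound): 0×
left-to-right use order: e, e
typing: well-typed at P → P
per-discipline verdicts: ordered ✗; linear ✗; affine ✗; relevant ✗; unrestricted ✓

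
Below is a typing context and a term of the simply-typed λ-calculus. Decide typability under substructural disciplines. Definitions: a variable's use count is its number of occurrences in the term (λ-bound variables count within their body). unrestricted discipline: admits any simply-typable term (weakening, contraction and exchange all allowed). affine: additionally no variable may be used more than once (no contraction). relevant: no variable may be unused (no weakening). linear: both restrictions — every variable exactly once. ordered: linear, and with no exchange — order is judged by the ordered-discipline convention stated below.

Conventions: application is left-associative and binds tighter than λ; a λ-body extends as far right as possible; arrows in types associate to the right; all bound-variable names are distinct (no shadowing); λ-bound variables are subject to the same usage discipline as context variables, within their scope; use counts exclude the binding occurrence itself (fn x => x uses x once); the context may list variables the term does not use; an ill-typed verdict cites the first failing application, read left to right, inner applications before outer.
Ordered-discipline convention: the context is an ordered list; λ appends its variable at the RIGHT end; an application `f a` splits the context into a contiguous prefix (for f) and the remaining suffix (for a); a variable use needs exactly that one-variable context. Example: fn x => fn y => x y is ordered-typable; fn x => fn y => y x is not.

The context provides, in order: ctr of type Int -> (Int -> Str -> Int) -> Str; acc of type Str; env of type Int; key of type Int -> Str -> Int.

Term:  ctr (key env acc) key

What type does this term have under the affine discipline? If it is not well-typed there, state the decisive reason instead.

not well-typed under affine — repeated use of key ×2
use counts: ctr: 1×, acc: 1×, env: 1×, key: 2×
use order (left to right): ctr, key, env, acc, key
typing: the term checks, with type Str
per-discipline verdicts: ordered ✗; linear ✗; affine ✗; relevant ✓; unrestricted ✓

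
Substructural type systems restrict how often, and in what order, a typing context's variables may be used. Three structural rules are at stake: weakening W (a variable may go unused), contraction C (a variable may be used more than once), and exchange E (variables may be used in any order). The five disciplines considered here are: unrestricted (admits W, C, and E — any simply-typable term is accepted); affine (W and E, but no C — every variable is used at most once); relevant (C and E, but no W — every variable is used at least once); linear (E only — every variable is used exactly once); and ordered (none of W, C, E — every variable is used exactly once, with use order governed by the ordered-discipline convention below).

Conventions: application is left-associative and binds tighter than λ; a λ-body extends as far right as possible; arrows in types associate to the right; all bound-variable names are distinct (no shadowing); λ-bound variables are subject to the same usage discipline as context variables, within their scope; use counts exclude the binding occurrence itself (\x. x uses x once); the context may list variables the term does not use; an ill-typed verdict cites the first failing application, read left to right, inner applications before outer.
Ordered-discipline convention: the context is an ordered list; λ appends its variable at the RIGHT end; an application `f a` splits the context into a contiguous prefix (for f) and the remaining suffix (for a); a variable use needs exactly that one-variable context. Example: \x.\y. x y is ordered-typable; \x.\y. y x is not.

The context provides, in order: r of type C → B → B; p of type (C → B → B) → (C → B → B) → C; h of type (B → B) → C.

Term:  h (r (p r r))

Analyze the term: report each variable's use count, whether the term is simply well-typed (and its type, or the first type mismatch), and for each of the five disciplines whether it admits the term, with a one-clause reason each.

counts: r=3; p=1; h=1
order of uses: h, r, p, r, r
typing: ✓ — C
ordered ✗ (repeated use of r ×3)
linear ✗ (repeated use of r ×3)
affine ✗ (repeated use of r ×3)
relevant ✓ (r, p, h: all used, weakening unneeded)
unrestricted ✓ (type-checks (C) and nothing is barred)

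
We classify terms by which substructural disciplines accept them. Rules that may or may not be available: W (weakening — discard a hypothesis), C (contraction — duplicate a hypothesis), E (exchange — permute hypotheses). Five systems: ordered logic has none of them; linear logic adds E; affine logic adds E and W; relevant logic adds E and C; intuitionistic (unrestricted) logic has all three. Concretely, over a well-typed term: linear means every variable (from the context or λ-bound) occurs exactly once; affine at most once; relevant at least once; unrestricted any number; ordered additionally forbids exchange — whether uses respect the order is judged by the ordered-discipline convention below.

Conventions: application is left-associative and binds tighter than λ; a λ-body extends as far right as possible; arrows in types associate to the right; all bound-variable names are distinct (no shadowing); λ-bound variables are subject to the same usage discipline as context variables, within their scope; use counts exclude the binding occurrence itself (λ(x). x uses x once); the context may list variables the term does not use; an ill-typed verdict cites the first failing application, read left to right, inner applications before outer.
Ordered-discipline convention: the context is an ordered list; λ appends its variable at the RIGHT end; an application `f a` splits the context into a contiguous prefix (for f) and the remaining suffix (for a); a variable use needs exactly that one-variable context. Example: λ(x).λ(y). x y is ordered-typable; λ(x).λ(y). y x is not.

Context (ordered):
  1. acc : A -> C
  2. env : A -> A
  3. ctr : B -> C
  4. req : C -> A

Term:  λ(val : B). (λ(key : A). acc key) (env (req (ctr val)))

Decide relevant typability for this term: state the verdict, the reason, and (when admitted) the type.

yes — every one of acc, env, ctr, req, val, key appears; term : B -> C
variable uses: acc: 1×; env: 1×; ctr: 1×; req: 1×; val [bound]: 1×; key [bound]: 1×
left-to-right use order: acc, key, env, req, ctr, val
typing: well-typed at B -> C
across the five disciplines: ordered ✗; linear ✓; affine ✓; relevant ✓; unrestricted ✓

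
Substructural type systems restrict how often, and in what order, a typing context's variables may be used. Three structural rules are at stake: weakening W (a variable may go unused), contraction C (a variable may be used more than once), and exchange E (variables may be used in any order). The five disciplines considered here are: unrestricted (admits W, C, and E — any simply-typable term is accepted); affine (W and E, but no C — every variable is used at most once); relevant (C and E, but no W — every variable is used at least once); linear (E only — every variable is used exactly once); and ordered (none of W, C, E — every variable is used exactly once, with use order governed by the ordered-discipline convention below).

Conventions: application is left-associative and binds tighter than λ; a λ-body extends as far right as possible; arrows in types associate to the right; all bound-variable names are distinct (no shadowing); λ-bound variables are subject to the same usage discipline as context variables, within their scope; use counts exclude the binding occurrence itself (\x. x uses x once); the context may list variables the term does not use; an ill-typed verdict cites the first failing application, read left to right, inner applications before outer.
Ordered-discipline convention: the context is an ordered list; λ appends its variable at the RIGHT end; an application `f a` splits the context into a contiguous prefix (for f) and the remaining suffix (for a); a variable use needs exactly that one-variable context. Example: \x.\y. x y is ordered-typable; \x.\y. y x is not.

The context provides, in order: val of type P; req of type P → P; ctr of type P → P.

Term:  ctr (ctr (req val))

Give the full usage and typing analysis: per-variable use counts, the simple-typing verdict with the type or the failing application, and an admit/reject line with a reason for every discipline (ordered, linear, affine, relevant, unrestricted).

use counts: val=1, req=1, ctr=2
use order (left to right): ctr, ctr, req, val
typing: ✓ — P
ordered: ✗, repeated use of ctr ×2
linear: ✗, repeated use of ctr ×2
affine: ✗, repeated use of ctr ×2
relevant: ✓, at least one use each (val, req, ctr)
unrestricted: ✓, type-checks (P) and nothing is barred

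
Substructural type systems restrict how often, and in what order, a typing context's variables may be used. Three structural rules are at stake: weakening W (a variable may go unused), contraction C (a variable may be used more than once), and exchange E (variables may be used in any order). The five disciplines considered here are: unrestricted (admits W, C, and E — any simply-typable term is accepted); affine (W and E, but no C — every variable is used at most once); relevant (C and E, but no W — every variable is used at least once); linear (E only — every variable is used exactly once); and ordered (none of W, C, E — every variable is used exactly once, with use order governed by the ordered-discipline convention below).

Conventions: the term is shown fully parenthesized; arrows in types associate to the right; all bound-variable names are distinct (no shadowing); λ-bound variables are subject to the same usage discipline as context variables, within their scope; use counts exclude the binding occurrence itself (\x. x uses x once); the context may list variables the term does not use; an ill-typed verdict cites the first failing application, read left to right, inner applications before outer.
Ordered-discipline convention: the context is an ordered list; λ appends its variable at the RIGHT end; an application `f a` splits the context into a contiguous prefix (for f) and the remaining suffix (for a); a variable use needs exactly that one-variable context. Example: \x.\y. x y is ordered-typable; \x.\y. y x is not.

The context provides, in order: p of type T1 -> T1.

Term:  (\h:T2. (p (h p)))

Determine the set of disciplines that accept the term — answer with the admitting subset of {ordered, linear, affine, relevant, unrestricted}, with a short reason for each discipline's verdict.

admitted by: none
use counts: p: 2×; h [bound]: 1×
left-to-right use order: p, h, p
typing: ill-typed: non-function type T2 applied to an argument
ordered: ✗ — a type mismatch blocks all five
linear: ✗ — the type mismatch rejects it
affine: ✗ — not simply typable
relevant: ✗ — fails simple typing
unrestricted: ✗ — a type mismatch blocks all five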